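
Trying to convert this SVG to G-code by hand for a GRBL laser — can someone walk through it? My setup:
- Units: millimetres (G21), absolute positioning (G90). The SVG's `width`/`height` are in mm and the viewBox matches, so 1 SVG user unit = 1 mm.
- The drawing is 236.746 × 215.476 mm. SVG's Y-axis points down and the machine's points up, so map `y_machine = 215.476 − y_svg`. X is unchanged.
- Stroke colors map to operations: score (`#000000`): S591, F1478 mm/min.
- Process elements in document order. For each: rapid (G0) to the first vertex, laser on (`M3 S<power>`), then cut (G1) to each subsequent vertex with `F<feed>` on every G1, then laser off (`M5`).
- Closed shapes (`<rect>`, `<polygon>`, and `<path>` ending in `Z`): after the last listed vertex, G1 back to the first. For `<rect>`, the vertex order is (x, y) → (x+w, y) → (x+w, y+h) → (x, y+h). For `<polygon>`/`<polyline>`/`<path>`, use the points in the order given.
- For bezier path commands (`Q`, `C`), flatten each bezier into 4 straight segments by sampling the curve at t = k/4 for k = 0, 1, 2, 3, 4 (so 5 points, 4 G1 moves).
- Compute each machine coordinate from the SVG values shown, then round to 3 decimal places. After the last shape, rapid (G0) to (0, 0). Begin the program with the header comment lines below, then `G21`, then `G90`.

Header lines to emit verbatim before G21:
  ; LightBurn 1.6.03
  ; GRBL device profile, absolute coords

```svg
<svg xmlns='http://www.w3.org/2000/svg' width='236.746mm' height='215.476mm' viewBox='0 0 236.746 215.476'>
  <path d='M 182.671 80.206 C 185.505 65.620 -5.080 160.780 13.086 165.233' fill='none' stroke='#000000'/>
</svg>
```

; LightBurn 1.6.03
; GRBL device profile, absolute coords
G21
G90
G0 X182.671 Y135.270
M3 S591
G1 X154.814 Y128.764 F1478
G1 X92.129 Y99.896 F1478
G1 X32.318 Y67.458 F1478
G1 X13.086 Y50.243 F1478
M5
G0 X0.000 Y0.000

viewBox `0 0 236.746 215.476` with mm width/height → 1 unit = 1 mm. Flip: y_m = 215.476 − y_svg.

**Shape 1** — `<path>` cubic bezier, stroke `#000000` → score (S591, F1478). Control points (SVG): P0=(182.671,80.206), P1=(185.505,65.620), P2=(-5.080,160.780), P3=(13.086,165.233); sampled at t=k/4. Machine vertices: (182.671,135.270) → (154.814,128.764) → (92.129,99.896) → (32.318,67.458) → (13.086,50.243). Open path.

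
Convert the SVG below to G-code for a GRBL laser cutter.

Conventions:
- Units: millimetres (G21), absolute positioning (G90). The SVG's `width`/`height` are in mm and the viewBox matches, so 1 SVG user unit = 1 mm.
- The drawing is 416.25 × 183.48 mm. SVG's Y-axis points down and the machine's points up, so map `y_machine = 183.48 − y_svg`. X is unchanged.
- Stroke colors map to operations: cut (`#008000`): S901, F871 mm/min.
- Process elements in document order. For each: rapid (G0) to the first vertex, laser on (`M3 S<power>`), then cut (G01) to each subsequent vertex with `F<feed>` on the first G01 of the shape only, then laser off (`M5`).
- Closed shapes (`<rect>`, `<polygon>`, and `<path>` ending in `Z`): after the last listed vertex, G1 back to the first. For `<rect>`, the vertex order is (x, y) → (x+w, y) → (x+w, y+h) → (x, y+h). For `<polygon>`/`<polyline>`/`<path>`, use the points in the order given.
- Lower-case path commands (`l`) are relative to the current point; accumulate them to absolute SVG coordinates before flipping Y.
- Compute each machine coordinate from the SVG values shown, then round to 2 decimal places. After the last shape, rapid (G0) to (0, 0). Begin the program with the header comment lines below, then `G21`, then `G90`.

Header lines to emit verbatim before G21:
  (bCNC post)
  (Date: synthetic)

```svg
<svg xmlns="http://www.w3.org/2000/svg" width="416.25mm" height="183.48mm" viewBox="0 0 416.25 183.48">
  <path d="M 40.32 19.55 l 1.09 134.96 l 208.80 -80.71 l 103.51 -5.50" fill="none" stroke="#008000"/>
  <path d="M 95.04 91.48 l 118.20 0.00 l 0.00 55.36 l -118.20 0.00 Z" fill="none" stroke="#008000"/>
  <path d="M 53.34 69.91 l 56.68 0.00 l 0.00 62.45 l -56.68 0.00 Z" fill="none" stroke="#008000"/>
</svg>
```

(bCNC post)
(Date: synthetic)
G21
G90
G0 X40.32 Y163.93
M3 S901
G01 X41.41 Y28.97 F871
G01 X250.21 Y109.68
G01 X353.72 Y115.18
M5
G0 X95.04 Y92.00
M3 S901
G01 X213.24 Y92.00 F871
G01 X213.24 Y36.64
G01 X95.04 Y36.64
G01 X95.04 Y92.00
M5
G0 X53.34 Y113.57
M3 S901
G01 X110.02 Y113.57 F871
G01 X110.02 Y51.12
G01 X53.34 Y51.12
G01 X53.34 Y113.57
M5
G0 X0.00 Y0.00

Since the viewBox matches the mm dimensions, user units are millimetres directly. The only transform is the Y-flip y_m = 183.48 − y_svg.

Shape 1 is a open polyline drawn with `<path>`. Its stroke #008000 means cut at S901, F871. After flipping Y the toolpath is (40.32,163.93) → (41.41,28.97) → (250.21,109.68) → (353.72,115.18).

Shape 2 is a rectangle drawn with `<path>`. Its stroke #008000 means cut at S901, F871. After flipping Y the toolpath is (95.04,92.00) → (213.24,92.00) → (213.24,36.64) → (95.04,36.64) → (95.04,92.00), returning to the start.

Shape 3 is a rectangle drawn with `<path>`. Its stroke #008000 means cut at S901, F871. After flipping Y the toolpath is (53.34,113.57) → (110.02,113.57) → (110.02,51.12) → (53.34,51.12) → (53.34,113.57), returning to the start.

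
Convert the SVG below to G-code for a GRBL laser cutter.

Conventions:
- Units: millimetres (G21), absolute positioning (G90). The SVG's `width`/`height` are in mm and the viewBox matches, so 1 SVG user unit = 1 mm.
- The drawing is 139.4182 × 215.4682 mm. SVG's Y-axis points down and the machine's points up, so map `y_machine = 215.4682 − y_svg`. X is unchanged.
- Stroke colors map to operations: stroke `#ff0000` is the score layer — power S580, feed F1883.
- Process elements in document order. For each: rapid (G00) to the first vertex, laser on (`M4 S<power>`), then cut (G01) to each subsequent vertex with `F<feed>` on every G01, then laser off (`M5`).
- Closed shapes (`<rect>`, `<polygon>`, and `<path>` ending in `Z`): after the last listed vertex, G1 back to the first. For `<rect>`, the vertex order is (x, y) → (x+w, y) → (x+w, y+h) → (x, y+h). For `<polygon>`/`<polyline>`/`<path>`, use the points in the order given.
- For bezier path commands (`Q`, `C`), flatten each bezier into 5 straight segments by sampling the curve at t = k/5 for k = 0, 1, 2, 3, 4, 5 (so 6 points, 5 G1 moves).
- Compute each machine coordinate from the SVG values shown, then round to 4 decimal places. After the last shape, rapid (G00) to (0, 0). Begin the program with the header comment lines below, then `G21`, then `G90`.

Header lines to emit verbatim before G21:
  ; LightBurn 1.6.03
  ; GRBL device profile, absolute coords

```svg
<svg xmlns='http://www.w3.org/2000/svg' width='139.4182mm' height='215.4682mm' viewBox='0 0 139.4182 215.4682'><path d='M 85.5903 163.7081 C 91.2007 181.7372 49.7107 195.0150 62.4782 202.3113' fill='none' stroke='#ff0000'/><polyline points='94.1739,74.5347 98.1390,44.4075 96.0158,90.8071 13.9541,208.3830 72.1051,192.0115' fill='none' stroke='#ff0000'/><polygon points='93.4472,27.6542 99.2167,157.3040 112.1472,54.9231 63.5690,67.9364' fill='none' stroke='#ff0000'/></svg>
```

Since the viewBox matches the mm dimensions, user units are millimetres directly. The only transform is the Y-flip y_m = 215.4682 − y_svg.

Shape 1 is a cubic bezier drawn with `<path>`. Its stroke #ff0000 means score at S580, F1883. After flipping Y the toolpath is (85.5903,51.7601) → (84.1154,41.5226) → (76.2015,32.4845) → (66.7139,24.7048) → (60.5177,18.2426) → (62.4782,13.1569).

Shape 2 is a open polyline drawn with `<polyline>`. Its stroke #ff0000 means score at S580, F1883. After flipping Y the toolpath is (94.1739,140.9335) → (98.1390,171.0607) → (96.0158,124.6611) → (13.9541,7.0852) → (72.1051,23.4567).

Shape 3 is a closed polygon drawn with `<polygon>`. Its stroke #ff0000 means score at S580, F1883. After flipping Y the toolpath is (93.4472,187.8140) → (99.2167,58.1642) → (112.1472,160.5451) → (63.5690,147.5318) → (93.4472,187.8140), returning to the start.

; LightBurn 1.6.03
; GRBL device profile, absolute coords
G21
G90
G00 X85.5903 Y51.7601
M4 S580
G01 X84.1154 Y41.5226 F1883
G01 X76.2015 Y32.4845 F1883
G01 X66.7139 Y24.7048 F1883
G01 X60.5177 Y18.2426 F1883
G01 X62.4782 Y13.1569 F1883
M5
G00 X94.1739 Y140.9335
M4 S580
G01 X98.1390 Y171.0607 F1883
G01 X96.0158 Y124.6611 F1883
G01 X13.9541 Y7.0852 F1883
G01 X72.1051 Y23.4567 F1883
M5
G00 X93.4472 Y187.8140
M4 S580
G01 X99.2167 Y58.1642 F1883
G01 X112.1472 Y160.5451 F1883
G01 X63.5690 Y147.5318 F1883
G01 X93.4472 Y187.8140 F1883
M5
G00 X0.0000 Y0.0000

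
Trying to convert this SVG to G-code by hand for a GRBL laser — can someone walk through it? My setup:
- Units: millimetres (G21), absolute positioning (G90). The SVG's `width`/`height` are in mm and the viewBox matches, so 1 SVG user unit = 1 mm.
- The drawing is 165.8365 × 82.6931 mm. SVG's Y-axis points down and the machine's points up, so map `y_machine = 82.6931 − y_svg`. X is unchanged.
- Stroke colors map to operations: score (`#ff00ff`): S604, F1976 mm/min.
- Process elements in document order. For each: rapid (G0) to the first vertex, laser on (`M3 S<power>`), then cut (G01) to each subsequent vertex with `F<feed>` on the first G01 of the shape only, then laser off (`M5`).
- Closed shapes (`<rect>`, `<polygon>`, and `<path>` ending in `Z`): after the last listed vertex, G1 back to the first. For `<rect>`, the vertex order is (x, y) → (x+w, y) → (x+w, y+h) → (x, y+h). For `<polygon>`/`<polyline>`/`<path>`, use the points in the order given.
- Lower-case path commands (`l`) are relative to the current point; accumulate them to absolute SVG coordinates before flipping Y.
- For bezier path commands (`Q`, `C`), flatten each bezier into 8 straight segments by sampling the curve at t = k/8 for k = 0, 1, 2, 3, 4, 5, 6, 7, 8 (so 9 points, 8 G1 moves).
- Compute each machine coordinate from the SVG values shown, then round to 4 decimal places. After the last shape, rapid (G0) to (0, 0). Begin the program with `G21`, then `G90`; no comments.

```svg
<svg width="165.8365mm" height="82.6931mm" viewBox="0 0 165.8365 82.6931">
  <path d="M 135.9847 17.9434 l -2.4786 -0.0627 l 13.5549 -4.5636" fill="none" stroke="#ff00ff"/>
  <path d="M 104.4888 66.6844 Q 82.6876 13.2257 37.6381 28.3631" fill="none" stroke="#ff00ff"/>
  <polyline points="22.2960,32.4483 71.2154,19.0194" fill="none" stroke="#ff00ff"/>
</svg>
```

G21
G90
G0 X135.9847 Y64.7497
M3 S604
G01 X133.5061 Y64.8124 F1976
G01 X147.0610 Y69.3760
M5
G0 X104.4888 Y16.0087
M3 S604
G01 X98.6752 Y28.3016 F1976
G01 X92.1352 Y38.4508
G01 X84.8686 Y46.4564
G01 X76.8755 Y52.3184
G01 X68.1559 Y56.0367
G01 X58.7098 Y57.6114
G01 X48.5372 Y57.0425
G01 X37.6381 Y54.3300
M5
G0 X22.2960 Y50.2448
M3 S604
G01 X71.2154 Y63.6737 F1976
M5
G0 X0.0000 Y0.0000

Since the viewBox matches the mm dimensions, user units are millimetres directly. The only transform is the Y-flip y_m = 82.6931 − y_svg.

Shape 1 is a open polyline drawn with `<path>`. Its stroke #ff00ff means score at S604, F1976. After flipping Y the toolpath is (135.9847,64.7497) → (133.5061,64.8124) → (147.0610,69.3760).

Shape 2 is a quadratic bezier drawn with `<path>`. Its stroke #ff00ff means score at S604, F1976. After flipping Y the toolpath is (104.4888,16.0087) → (98.6752,28.3016) → (92.1352,38.4508) → (84.8686,46.4564) → (76.8755,52.3184) → (68.1559,56.0367) → (58.7098,57.6114) → (48.5372,57.0425) → (37.6381,54.3300).

Shape 3 is a line segment drawn with `<polyline>`. Its stroke #ff00ff means score at S604, F1976. After flipping Y the toolpath is (22.2960,50.2448) → (71.2154,63.6737).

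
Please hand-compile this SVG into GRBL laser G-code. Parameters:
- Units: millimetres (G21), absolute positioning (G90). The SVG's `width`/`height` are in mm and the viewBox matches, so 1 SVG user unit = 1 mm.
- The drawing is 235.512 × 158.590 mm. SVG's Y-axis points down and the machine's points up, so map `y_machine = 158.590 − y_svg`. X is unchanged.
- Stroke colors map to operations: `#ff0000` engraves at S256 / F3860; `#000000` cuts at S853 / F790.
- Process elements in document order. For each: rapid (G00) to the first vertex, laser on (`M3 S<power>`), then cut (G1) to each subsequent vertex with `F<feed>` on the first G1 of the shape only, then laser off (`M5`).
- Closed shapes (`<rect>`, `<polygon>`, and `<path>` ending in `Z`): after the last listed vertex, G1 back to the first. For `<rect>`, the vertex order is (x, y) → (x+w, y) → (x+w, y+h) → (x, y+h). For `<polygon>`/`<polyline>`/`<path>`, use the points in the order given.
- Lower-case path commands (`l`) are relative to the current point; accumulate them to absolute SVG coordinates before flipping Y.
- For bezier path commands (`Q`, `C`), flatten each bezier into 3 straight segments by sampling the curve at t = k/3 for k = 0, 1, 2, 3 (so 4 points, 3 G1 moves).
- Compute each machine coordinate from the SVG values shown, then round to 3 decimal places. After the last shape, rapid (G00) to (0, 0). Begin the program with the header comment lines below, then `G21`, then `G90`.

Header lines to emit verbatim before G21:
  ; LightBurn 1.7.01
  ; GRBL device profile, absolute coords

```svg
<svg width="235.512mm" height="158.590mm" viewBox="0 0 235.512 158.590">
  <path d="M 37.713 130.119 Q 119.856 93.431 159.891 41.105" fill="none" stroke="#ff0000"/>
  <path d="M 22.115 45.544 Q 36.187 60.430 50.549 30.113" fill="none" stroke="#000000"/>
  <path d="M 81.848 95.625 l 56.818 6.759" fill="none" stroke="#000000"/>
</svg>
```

viewBox `0 0 235.512 158.590` with mm width/height → 1 unit = 1 mm. Flip: y_m = 158.590 − y_svg.

**Shape 1** — `<path>` quadratic bezier, stroke `#ff0000` → engrave (S256, F3860). Control points (SVG): P0=(37.713,130.119), P1=(119.856,93.431), P2=(159.891,41.105); sampled at t=k/3. Machine vertices: (37.713,28.471) → (87.796,54.667) → (128.522,84.339) → (159.891,117.485). Open path.

**Shape 2** — `<path>` quadratic bezier, stroke `#000000` → cut (S853, F790). Control points (SVG): P0=(22.115,45.544), P1=(36.187,60.430), P2=(50.549,30.113); sampled at t=k/3. Machine vertices: (22.115,113.046) → (31.529,108.145) → (41.007,113.288) → (50.549,128.477). Open path.

**Shape 3** — `<path>` line segment, stroke `#000000` → cut (S853, F790). Machine vertices: (81.848,62.965) → (138.666,56.206). Open path.

; LightBurn 1.7.01
; GRBL device profile, absolute coords
G21
G90
G00 X37.713 Y28.471
M3 S256
G1 X87.796 Y54.667 F3860
G1 X128.522 Y84.339
G1 X159.891 Y117.485
M5
G00 X22.115 Y113.046
M3 S853
G1 X31.529 Y108.145 F790
G1 X41.007 Y113.288
G1 X50.549 Y128.477
M5
G00 X81.848 Y62.965
M3 S853
G1 X138.666 Y56.206 F790
M5
G00 X0.000 Y0.000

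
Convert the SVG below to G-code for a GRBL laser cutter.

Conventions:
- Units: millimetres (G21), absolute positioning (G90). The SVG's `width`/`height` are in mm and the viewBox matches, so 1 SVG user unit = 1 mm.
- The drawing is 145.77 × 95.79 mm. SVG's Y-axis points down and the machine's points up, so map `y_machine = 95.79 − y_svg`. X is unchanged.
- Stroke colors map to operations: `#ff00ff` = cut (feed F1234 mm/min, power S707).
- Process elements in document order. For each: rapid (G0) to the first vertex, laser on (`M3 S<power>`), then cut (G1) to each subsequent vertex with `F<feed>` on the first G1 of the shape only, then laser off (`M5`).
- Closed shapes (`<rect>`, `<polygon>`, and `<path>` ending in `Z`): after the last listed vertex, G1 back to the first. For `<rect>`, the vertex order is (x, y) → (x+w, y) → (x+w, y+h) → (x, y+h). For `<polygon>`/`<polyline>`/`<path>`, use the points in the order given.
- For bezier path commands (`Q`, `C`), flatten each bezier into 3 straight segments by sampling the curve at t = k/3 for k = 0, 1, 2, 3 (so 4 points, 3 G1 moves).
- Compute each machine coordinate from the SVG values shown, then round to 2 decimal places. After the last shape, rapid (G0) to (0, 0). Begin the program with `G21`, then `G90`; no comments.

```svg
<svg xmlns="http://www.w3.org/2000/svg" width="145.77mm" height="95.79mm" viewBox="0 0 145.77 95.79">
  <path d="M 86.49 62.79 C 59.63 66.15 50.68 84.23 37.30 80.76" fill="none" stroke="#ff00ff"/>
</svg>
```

viewBox `0 0 145.77 95.79` with mm width/height → 1 unit = 1 mm. Flip: y_m = 95.79 − y_svg.

**Shape 1** — `<path>` cubic bezier, stroke `#ff00ff` → cut (S707, F1234). Control points (SVG): P0=(86.49,62.79), P1=(59.63,66.15), P2=(50.68,84.23), P3=(37.30,80.76); sampled at t=k/3. Machine vertices: (86.49,33.00) → (64.77,26.08) → (50.03,17.40) → (37.30,15.03). Open path.

G21
G90
G0 X86.49 Y33.00
M3 S707
G1 X64.77 Y26.08 F1234
G1 X50.03 Y17.40
G1 X37.30 Y15.03
M5
G0 X0.00 Y0.00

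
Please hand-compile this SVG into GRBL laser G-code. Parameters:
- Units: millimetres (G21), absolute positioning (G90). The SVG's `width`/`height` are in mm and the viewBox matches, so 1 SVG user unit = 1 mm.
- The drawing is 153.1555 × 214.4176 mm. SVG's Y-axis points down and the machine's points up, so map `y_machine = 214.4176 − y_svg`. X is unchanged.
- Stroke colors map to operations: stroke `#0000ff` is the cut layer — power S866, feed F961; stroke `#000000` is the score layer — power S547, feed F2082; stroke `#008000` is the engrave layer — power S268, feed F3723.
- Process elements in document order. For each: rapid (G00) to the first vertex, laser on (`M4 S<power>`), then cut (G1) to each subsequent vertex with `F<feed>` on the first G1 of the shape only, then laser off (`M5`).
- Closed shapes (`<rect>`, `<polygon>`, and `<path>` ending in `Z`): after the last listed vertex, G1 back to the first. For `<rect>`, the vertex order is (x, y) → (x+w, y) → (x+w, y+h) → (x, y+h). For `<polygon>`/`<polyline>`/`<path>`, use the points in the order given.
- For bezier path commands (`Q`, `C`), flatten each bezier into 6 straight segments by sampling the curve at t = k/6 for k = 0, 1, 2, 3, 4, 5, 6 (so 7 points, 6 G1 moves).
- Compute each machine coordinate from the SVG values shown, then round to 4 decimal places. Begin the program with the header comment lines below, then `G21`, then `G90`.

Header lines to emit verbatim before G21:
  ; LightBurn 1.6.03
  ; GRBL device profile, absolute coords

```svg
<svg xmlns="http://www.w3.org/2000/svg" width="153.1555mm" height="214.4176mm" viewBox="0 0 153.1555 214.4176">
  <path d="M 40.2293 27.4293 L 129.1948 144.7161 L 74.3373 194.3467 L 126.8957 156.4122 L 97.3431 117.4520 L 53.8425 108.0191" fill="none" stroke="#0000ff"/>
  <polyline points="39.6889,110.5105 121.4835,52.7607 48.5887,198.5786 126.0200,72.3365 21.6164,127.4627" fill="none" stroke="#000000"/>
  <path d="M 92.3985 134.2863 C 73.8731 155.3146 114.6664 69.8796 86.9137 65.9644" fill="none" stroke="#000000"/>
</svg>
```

1 u = 1 mm; y_m = 214.4176 − y.

[1] `<path>` open polyline, #0000ff→cut S866 F961: (40.2293,186.9883) → (129.1948,69.7015) → (74.3373,20.0709) → (126.8957,58.0054) → (97.3431,96.9656) → (53.8425,106.3985)

[2] `<polyline>` open polyline, #000000→score S547 F2082: (39.6889,103.9071) → (121.4835,161.6569) → (48.5887,15.8390) → (126.0200,142.0811) → (21.6164,86.9549)

[3] `<path>` cubic bezier, #000000→score S547 F2082: (92.3985,80.1313) → (87.4871,77.6188) → (88.9103,87.6284) → (93.1163,104.9384) → (96.5535,124.3271) → (95.6698,140.5726) → (86.9137,148.4532)

; LightBurn 1.6.03
; GRBL device profile, absolute coords
G21
G90
G00 X40.2293 Y186.9883
M4 S866
G1 X129.1948 Y69.7015 F961
G1 X74.3373 Y20.0709
G1 X126.8957 Y58.0054
G1 X97.3431 Y96.9656
G1 X53.8425 Y106.3985
M5
G00 X39.6889 Y103.9071
M4 S547
G1 X121.4835 Y161.6569 F2082
G1 X48.5887 Y15.8390
G1 X126.0200 Y142.0811
G1 X21.6164 Y86.9549
M5
G00 X92.3985 Y80.1313
M4 S547
G1 X87.4871 Y77.6188 F2082
G1 X88.9103 Y87.6284
G1 X93.1163 Y104.9384
G1 X96.5535 Y124.3271
G1 X95.6698 Y140.5726
G1 X86.9137 Y148.4532
M5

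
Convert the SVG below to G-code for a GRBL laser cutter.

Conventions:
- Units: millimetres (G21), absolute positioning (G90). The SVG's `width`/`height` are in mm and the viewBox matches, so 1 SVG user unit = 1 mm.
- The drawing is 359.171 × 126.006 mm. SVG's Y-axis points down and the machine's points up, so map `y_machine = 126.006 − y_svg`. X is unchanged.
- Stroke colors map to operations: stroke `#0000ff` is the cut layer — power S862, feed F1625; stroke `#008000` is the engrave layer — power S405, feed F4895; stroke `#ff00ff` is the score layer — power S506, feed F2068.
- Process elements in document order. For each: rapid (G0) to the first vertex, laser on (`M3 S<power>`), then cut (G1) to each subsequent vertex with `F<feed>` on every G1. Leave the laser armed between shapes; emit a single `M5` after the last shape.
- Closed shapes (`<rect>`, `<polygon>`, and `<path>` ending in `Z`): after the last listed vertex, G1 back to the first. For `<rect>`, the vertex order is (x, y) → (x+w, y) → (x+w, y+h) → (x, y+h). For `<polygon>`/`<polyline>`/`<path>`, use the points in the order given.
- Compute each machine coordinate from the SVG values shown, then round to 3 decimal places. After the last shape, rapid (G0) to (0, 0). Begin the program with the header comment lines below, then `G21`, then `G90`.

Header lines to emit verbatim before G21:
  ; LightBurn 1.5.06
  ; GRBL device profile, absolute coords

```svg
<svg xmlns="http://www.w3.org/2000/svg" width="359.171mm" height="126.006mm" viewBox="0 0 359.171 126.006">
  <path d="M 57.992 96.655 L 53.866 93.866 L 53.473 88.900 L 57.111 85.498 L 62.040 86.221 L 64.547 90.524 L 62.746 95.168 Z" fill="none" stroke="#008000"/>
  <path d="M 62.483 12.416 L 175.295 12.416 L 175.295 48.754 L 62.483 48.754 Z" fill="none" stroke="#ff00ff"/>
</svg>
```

; LightBurn 1.5.06
; GRBL device profile, absolute coords
G21
G90
G0 X57.992 Y29.351
M3 S405
G1 X53.866 Y32.140 F4895
G1 X53.473 Y37.106 F4895
G1 X57.111 Y40.508 F4895
G1 X62.040 Y39.785 F4895
G1 X64.547 Y35.482 F4895
G1 X62.746 Y30.838 F4895
G1 X57.992 Y29.351 F4895
G0 X62.483 Y113.590
M3 S506
G1 X175.295 Y113.590 F2068
G1 X175.295 Y77.252 F2068
G1 X62.483 Y77.252 F2068
G1 X62.483 Y113.590 F2068
M5
G0 X0.000 Y0.000

Since the viewBox matches the mm dimensions, user units are millimetres directly. The only transform is the Y-flip y_m = 126.006 − y_svg.

Shape 1 is a regular polygon drawn with `<path>`. Its stroke #008000 means engrave at S405, F4895. After flipping Y the toolpath is (57.992,29.351) → (53.866,32.140) → (53.473,37.106) → (57.111,40.508) → (62.040,39.785) → (64.547,35.482) → (62.746,30.838) → (57.992,29.351), returning to the start.

Shape 2 is a rectangle drawn with `<path>`. Its stroke #ff00ff means score at S506, F2068. After flipping Y the toolpath is (62.483,113.590) → (175.295,113.590) → (175.295,77.252) → (62.483,77.252) → (62.483,113.590), returning to the start.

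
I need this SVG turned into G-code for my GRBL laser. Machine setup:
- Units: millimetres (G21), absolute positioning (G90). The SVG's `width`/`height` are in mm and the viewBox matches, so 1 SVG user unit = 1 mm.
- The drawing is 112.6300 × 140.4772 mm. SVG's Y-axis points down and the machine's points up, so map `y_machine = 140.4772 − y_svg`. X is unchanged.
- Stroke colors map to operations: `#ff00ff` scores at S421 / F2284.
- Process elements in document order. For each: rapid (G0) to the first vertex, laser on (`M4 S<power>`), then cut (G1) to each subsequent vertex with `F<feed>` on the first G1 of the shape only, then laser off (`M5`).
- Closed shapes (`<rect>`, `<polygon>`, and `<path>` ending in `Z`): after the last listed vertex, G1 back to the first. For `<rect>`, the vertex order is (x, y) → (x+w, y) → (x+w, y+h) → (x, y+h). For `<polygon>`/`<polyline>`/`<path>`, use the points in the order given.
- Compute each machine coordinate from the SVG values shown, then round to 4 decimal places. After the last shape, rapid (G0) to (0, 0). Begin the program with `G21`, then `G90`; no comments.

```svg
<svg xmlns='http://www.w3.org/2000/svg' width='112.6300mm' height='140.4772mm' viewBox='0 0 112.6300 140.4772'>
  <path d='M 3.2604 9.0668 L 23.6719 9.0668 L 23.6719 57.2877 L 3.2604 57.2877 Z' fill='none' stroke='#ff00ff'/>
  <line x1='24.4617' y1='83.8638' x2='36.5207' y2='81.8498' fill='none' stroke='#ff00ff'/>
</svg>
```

Since the viewBox matches the mm dimensions, user units are millimetres directly. The only transform is the Y-flip y_m = 140.4772 − y_svg.

Shape 1 is a rectangle drawn with `<path>`. Its stroke #ff00ff means score at S421, F2284. After flipping Y the toolpath is (3.2604,131.4104) → (23.6719,131.4104) → (23.6719,83.1895) → (3.2604,83.1895) → (3.2604,131.4104), returning to the start.

Shape 2 is a line segment drawn with `<line>`. Its stroke #ff00ff means score at S421, F2284. After flipping Y the toolpath is (24.4617,56.6134) → (36.5207,58.6274).

G21
G90
G0 X3.2604 Y131.4104
M4 S421
G1 X23.6719 Y131.4104 F2284
G1 X23.6719 Y83.1895
G1 X3.2604 Y83.1895
G1 X3.2604 Y131.4104
M5
G0 X24.4617 Y56.6134
M4 S421
G1 X36.5207 Y58.6274 F2284
M5
G0 X0.0000 Y0.0000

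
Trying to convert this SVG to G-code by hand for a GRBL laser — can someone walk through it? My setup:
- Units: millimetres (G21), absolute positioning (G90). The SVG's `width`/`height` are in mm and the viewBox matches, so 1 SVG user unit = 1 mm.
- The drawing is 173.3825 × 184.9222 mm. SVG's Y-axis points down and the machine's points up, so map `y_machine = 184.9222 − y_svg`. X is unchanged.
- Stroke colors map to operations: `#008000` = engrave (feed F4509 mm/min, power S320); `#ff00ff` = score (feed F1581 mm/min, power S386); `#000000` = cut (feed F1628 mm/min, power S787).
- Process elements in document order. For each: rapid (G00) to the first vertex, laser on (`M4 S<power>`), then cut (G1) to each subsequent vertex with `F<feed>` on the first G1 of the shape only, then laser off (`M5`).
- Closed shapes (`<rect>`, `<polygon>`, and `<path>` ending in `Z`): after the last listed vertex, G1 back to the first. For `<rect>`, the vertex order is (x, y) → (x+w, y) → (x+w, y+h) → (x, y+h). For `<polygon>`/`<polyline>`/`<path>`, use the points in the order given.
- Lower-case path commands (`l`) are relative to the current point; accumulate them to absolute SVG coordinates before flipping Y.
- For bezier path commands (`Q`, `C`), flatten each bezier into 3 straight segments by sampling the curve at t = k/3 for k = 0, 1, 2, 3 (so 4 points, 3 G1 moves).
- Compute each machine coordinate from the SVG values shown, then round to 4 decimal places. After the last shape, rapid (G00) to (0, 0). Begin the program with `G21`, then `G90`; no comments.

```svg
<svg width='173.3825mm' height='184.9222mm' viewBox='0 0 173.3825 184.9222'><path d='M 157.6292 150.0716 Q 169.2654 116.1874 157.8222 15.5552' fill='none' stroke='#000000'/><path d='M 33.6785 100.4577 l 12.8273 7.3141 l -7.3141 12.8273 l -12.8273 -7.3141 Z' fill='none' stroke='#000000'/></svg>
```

viewBox `0 0 173.3825 184.9222` with mm width/height → 1 unit = 1 mm. Flip: y_m = 184.9222 − y_svg.

**Shape 1** — `<path>` quadratic bezier, stroke `#000000` → cut (S787, F1628). Control points (SVG): P0=(157.6292,150.0716), P1=(169.2654,116.1874), P2=(157.8222,15.5552); sampled at t=k/3. Machine vertices: (157.6292,34.8506) → (162.8223,64.8565) → (162.8866,109.6953) → (157.8222,169.3670). Open path.

**Shape 2** — `<path>` regular polygon, stroke `#000000` → cut (S787, F1628). Machine vertices: (33.6785,84.4645) → (46.5058,77.1504) → (39.1917,64.3231) → (26.3644,71.6372) → (33.6785,84.4645). Closed: final G1 returns to the first vertex.

G21
G90
G00 X157.6292 Y34.8506
M4 S787
G1 X162.8223 Y64.8565 F1628
G1 X162.8866 Y109.6953
G1 X157.8222 Y169.3670
M5
G00 X33.6785 Y84.4645
M4 S787
G1 X46.5058 Y77.1504 F1628
G1 X39.1917 Y64.3231
G1 X26.3644 Y71.6372
G1 X33.6785 Y84.4645
M5
G00 X0.0000 Y0.0000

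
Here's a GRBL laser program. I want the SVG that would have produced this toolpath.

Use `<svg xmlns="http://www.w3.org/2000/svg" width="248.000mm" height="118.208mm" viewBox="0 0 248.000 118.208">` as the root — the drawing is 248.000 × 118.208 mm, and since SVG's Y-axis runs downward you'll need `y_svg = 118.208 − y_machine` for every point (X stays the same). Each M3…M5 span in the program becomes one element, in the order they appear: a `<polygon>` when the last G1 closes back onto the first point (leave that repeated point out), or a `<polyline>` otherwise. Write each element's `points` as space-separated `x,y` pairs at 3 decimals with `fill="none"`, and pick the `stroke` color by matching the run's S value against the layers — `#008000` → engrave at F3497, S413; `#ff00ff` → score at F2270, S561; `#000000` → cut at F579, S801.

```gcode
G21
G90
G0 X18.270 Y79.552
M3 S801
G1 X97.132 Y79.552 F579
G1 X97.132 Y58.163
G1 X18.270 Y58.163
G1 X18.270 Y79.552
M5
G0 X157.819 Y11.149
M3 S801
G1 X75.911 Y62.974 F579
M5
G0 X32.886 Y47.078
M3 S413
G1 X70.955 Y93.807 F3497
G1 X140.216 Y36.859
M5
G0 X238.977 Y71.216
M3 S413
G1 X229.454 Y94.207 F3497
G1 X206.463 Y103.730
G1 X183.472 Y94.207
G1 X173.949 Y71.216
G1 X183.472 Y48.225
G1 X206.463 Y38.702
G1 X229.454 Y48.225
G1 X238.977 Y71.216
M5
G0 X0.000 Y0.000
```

Each laser-on run becomes one SVG element. Flip Y back into SVG space with y_svg = 118.208 − y_machine.

Run 1: the run's S801 means `#000000` (cut). The run returns to its start, so emit a `<polygon>` with points (Y-flipped): 18.270,38.656 97.132,38.656 97.132,60.045 18.270,60.045.

Run 2: power S801 maps to stroke `#000000` (cut). The run is open, so emit a `<polyline>` with points (Y-flipped): 157.819,107.059 75.911,55.234.

Run 3: power S413 maps to stroke `#008000` (engrave). The run is open, so emit a `<polyline>` with points (Y-flipped): 32.886,71.130 70.955,24.401 140.216,81.349.

Run 4: the run's S413 means `#008000` (engrave). The run returns to its start, so emit a `<polygon>` with points (Y-flipped): 238.977,46.992 229.454,24.001 206.463,14.478 183.472,24.001 173.949,46.992 183.472,69.983 206.463,79.506 229.454,69.983.

<svg xmlns="http://www.w3.org/2000/svg" width="248.000mm" height="118.208mm" viewBox="0 0 248.000 118.208">
  <polygon points="18.270,38.656 97.132,38.656 97.132,60.045 18.270,60.045" fill="none" stroke="#000000"/>
  <polyline points="157.819,107.059 75.911,55.234" fill="none" stroke="#000000"/>
  <polyline points="32.886,71.130 70.955,24.401 140.216,81.349" fill="none" stroke="#008000"/>
  <polygon points="238.977,46.992 229.454,24.001 206.463,14.478 183.472,24.001 173.949,46.992 183.472,69.983 206.463,79.506 229.454,69.983" fill="none" stroke="#008000"/>
</svg>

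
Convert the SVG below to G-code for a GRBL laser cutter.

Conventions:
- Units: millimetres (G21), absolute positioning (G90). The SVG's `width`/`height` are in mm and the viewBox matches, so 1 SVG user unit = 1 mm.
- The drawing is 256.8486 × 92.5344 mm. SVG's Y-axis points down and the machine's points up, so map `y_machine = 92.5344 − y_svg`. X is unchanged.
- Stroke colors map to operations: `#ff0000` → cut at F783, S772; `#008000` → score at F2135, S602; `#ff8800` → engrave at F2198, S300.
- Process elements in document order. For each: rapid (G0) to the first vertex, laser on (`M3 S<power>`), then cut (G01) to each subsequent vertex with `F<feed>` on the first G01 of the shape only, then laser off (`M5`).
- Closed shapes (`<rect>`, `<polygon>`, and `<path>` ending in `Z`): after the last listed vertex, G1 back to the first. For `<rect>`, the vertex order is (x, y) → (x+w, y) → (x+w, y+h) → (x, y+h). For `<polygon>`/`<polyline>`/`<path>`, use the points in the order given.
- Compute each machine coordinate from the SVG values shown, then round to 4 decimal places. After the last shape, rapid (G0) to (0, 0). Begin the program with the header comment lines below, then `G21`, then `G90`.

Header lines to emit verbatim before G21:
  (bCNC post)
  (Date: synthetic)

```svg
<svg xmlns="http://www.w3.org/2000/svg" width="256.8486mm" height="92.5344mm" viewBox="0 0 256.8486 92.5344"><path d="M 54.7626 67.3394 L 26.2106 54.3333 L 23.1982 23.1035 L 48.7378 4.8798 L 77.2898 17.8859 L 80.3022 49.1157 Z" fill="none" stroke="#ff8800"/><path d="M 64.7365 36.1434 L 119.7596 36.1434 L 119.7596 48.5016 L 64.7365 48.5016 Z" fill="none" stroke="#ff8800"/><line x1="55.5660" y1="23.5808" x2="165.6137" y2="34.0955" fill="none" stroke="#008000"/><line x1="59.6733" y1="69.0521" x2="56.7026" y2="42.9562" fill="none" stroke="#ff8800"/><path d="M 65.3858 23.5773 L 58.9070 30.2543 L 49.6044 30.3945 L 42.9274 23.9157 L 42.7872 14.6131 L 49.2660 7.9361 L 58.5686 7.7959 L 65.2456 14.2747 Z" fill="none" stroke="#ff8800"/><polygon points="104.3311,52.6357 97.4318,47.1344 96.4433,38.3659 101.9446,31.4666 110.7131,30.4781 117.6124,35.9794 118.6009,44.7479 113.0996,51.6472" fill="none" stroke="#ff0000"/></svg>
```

1 u = 1 mm; y_m = 92.5344 − y.

[1] `<path>` regular polygon, #ff8800→engrave S300 F2198: (54.7626,25.1950) → (26.2106,38.2011) → (23.1982,69.4309) → (48.7378,87.6546) → (77.2898,74.6485) → (80.3022,43.4187) → (54.7626,25.1950) (closed)

[2] `<path>` rectangle, #ff8800→engrave S300 F2198: (64.7365,56.3910) → (119.7596,56.3910) → (119.7596,44.0328) → (64.7365,44.0328) → (64.7365,56.3910) (closed)

[3] `<line>` line segment, #008000→score S602 F2135: (55.5660,68.9536) → (165.6137,58.4389)

[4] `<line>` line segment, #ff8800→engrave S300 F2198: (59.6733,23.4823) → (56.7026,49.5782)

[5] `<path>` regular polygon, #ff8800→engrave S300 F2198: (65.3858,68.9571) → (58.9070,62.2801) → (49.6044,62.1399) → (42.9274,68.6187) → (42.7872,77.9213) → (49.2660,84.5983) → (58.5686,84.7385) → (65.2456,78.2597) → (65.3858,68.9571) (closed)

[6] `<polygon>` regular polygon, #ff0000→cut S772 F783: (104.3311,39.8987) → (97.4318,45.4000) → (96.4433,54.1685) → (101.9446,61.0678) → (110.7131,62.0563) → (117.6124,56.5550) → (118.6009,47.7865) → (113.0996,40.8872) → (104.3311,39.8987) (closed)

(bCNC post)
(Date: synthetic)
G21
G90
G0 X54.7626 Y25.1950
M3 S300
G01 X26.2106 Y38.2011 F2198
G01 X23.1982 Y69.4309
G01 X48.7378 Y87.6546
G01 X77.2898 Y74.6485
G01 X80.3022 Y43.4187
G01 X54.7626 Y25.1950
M5
G0 X64.7365 Y56.3910
M3 S300
G01 X119.7596 Y56.3910 F2198
G01 X119.7596 Y44.0328
G01 X64.7365 Y44.0328
G01 X64.7365 Y56.3910
M5
G0 X55.5660 Y68.9536
M3 S602
G01 X165.6137 Y58.4389 F2135
M5
G0 X59.6733 Y23.4823
M3 S300
G01 X56.7026 Y49.5782 F2198
M5
G0 X65.3858 Y68.9571
M3 S300
G01 X58.9070 Y62.2801 F2198
G01 X49.6044 Y62.1399
G01 X42.9274 Y68.6187
G01 X42.7872 Y77.9213
G01 X49.2660 Y84.5983
G01 X58.5686 Y84.7385
G01 X65.2456 Y78.2597
G01 X65.3858 Y68.9571
M5
G0 X104.3311 Y39.8987
M3 S772
G01 X97.4318 Y45.4000 F783
G01 X96.4433 Y54.1685
G01 X101.9446 Y61.0678
G01 X110.7131 Y62.0563
G01 X117.6124 Y56.5550
G01 X118.6009 Y47.7865
G01 X113.0996 Y40.8872
G01 X104.3311 Y39.8987
M5
G0 X0.0000 Y0.0000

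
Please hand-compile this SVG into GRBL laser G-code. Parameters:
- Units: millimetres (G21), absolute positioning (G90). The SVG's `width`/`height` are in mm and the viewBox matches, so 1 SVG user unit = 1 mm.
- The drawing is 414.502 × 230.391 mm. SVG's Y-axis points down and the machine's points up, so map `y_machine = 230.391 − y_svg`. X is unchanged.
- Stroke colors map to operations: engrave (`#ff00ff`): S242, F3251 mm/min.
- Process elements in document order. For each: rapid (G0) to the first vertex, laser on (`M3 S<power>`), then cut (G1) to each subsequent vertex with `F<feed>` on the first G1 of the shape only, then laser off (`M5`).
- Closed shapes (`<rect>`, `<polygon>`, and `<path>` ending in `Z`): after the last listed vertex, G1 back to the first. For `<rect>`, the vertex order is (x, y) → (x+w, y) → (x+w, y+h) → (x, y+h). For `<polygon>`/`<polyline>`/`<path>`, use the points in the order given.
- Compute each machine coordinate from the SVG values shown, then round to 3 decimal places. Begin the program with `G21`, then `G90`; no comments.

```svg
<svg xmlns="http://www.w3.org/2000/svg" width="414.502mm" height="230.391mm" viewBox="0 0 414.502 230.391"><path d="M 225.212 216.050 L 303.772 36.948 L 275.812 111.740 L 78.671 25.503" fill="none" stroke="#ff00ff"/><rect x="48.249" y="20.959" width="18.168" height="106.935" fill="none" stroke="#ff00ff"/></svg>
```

Since the viewBox matches the mm dimensions, user units are millimetres directly. The only transform is the Y-flip y_m = 230.391 − y_svg.

Shape 1 is a open polyline drawn with `<path>`. Its stroke #ff00ff means engrave at S242, F3251. After flipping Y the toolpath is (225.212,14.341) → (303.772,193.443) → (275.812,118.651) → (78.671,204.888).

Shape 2 is a rectangle drawn with `<rect>`. Its stroke #ff00ff means engrave at S242, F3251. After flipping Y the toolpath is (48.249,209.432) → (66.417,209.432) → (66.417,102.497) → (48.249,102.497) → (48.249,209.432), returning to the start.

G21
G90
G0 X225.212 Y14.341
M3 S242
G1 X303.772 Y193.443 F3251
G1 X275.812 Y118.651
G1 X78.671 Y204.888
M5
G0 X48.249 Y209.432
M3 S242
G1 X66.417 Y209.432 F3251
G1 X66.417 Y102.497
G1 X48.249 Y102.497
G1 X48.249 Y209.432
M5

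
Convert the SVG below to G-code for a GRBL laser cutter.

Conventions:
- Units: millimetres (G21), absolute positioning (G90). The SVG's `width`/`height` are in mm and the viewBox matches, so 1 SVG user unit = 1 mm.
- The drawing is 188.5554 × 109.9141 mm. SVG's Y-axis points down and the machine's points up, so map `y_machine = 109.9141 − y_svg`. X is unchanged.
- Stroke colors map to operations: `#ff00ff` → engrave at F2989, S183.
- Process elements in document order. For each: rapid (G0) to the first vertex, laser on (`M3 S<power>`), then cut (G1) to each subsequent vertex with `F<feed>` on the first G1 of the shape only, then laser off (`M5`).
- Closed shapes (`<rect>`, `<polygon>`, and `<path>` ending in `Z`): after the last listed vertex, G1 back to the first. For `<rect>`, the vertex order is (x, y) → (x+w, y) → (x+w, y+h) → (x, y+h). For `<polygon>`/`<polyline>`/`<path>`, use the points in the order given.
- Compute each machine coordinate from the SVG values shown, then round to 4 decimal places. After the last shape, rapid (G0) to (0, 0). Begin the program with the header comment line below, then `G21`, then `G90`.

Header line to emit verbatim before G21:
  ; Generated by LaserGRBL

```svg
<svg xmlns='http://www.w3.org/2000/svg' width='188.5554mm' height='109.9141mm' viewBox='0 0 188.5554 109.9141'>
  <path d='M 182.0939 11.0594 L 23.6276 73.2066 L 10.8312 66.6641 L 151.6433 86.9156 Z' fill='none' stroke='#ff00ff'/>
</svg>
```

; Generated by LaserGRBL
G21
G90
G0 X182.0939 Y98.8547
M3 S183
G1 X23.6276 Y36.7075 F2989
G1 X10.8312 Y43.2500
G1 X151.6433 Y22.9985
G1 X182.0939 Y98.8547
M5
G0 X0.0000 Y0.0000

Since the viewBox matches the mm dimensions, user units are millimetres directly. The only transform is the Y-flip y_m = 109.9141 − y_svg.

Shape 1 is a closed polygon drawn with `<path>`. Its stroke #ff00ff means engrave at S183, F2989. After flipping Y the toolpath is (182.0939,98.8547) → (23.6276,36.7075) → (10.8312,43.2500) → (151.6433,22.9985) → (182.0939,98.8547), returning to the start.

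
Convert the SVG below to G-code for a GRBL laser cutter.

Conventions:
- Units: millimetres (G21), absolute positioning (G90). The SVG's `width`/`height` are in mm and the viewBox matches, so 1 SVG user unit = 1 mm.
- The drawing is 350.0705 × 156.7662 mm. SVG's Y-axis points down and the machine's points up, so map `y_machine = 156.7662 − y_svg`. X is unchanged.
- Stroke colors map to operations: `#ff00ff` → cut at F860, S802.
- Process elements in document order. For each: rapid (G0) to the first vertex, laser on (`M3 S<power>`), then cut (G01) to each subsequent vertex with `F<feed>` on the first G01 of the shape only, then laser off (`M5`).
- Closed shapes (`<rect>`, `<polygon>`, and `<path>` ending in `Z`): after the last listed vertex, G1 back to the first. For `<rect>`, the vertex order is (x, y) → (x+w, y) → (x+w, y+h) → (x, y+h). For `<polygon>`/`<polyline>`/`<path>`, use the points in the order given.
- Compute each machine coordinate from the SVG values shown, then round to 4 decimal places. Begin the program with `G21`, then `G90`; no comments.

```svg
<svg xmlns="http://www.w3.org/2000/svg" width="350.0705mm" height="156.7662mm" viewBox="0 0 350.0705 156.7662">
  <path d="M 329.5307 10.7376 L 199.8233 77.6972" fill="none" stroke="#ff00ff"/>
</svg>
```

G21
G90
G0 X329.5307 Y146.0286
M3 S802
G01 X199.8233 Y79.0690 F860
M5

viewBox `0 0 350.0705 156.7662` with mm width/height → 1 unit = 1 mm. Flip: y_m = 156.7662 − y_svg.

**Shape 1** — `<path>` line segment, stroke `#ff00ff` → cut (S802, F860). Machine vertices: (329.5307,146.0286) → (199.8233,79.0690). Open path.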